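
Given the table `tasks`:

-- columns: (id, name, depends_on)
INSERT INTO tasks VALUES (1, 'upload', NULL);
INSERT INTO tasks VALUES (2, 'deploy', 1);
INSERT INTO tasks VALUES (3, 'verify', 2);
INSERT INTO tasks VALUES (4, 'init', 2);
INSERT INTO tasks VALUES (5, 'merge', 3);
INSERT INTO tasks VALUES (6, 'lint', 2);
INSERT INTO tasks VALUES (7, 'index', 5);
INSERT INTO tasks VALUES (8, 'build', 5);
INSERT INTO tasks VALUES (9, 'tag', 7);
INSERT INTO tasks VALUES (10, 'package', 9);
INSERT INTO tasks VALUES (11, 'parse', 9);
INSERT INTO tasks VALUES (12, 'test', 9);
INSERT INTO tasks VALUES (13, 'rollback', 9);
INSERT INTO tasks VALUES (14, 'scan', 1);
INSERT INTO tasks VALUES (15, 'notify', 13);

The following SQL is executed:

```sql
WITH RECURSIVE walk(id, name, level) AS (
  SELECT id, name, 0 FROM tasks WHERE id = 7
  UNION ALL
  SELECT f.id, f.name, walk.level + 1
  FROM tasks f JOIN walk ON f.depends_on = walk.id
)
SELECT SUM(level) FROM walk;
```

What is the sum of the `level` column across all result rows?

Base: id=7 (index) at level 0.
Iteration 1: rows with depends_on in {7} -> tag (id 9, level 1).
Iteration 2: rows with depends_on in {9} -> package (id 10, level 2), parse (id 11, level 2), test (id 12, level 2), rollback (id 13, level 2).
Iteration 3: rows with depends_on in {10,11,12,13} -> notify (id 15, level 3).
Iteration 4: no rows with depends_on in {15}; recursion stops.
SUM(level) = 0 + 1 + 2 + 2 + 2 + 2 + 3 = 12.

12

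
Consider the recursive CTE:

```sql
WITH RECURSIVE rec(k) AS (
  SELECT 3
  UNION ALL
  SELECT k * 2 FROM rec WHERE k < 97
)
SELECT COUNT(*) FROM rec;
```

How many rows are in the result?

Base: k=3.
Iteration 1: 3 < 97 holds -> k = 3 * 2 = 6.
Iteration 2: 6 < 97 holds -> k = 6 * 2 = 12.
Iteration 3: 12 < 97 holds -> k = 12 * 2 = 24.
Iteration 4: 24 < 97 holds -> k = 24 * 2 = 48.
Iteration 5: 48 < 97 holds -> k = 48 * 2 = 96.
Iteration 6: 96 < 97 holds -> k = 96 * 2 = 192.
Iteration 7: 192 < 97 fails; recursion stops.
Total rows emitted: 7.

7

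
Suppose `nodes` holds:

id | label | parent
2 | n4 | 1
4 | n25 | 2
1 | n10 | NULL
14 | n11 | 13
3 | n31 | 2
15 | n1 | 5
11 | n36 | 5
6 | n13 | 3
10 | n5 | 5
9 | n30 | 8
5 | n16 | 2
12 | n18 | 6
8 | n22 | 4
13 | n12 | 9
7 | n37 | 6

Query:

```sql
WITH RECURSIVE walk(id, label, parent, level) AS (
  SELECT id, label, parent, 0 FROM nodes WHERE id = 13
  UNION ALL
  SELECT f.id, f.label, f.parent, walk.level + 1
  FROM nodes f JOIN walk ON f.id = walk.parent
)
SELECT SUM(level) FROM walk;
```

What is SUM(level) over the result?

15

Base: id=13 (n12), parent=9, level 0.
Iteration 1: join on id=9 -> n30 (id 9, parent=8, level 1).
Iteration 2: join on id=8 -> n22 (id 8, parent=4, level 2).
Iteration 3: join on id=4 -> n25 (id 4, parent=2, level 3).
Iteration 4: join on id=2 -> n4 (id 2, parent=1, level 4).
Iteration 5: join on id=1 -> n10 (id 1, parent=NULL, level 5).
Iteration 6: parent is NULL; no match; recursion stops.
SUM(level) = 0 + 1 + 2 + 3 + 4 + 5 = 15.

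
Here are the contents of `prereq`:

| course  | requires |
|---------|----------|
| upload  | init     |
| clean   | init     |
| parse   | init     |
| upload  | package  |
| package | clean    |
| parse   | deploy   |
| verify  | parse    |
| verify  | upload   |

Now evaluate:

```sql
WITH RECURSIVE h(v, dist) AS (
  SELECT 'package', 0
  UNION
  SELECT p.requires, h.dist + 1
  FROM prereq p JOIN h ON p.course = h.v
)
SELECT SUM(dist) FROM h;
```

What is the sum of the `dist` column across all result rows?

Base: (package, dist=0).
Iteration 1: edges from {package} -> (clean, dist=1).
Iteration 2: edges from {clean} -> (init, dist=2).
Iteration 3: no outgoing edges from {init}; recursion stops.
SUM(dist) = 0 + 1 + 2 = 3.

3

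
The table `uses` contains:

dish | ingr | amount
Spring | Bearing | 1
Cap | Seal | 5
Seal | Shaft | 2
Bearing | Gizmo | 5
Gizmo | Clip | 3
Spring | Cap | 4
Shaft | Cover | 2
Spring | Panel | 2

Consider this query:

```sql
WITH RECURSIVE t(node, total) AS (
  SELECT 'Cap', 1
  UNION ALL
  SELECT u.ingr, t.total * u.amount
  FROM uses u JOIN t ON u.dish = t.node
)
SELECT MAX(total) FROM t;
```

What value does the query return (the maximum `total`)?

20

Base: (Cap, total=1).
Iteration 1: components of {Cap} -> Seal = 1*5 = 5.
Iteration 2: components of {Seal} -> Shaft = 5*2 = 10.
Iteration 3: components of {Shaft} -> Cover = 10*2 = 20.
Iteration 4: no further components; recursion stops.
total values: 1, 5, 10, 20; the maximum is 20.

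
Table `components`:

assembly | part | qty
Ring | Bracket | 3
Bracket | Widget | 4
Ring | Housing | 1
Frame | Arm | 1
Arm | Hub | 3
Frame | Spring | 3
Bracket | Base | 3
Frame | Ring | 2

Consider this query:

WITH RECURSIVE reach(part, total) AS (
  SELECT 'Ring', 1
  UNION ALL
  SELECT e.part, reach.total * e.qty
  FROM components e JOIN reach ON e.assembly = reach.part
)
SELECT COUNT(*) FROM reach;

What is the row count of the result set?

Base: (Ring, total=1).
Iteration 1: components of {Ring} -> Bracket = 1*3 = 3, Housing = 1*1 = 1.
Iteration 2: components of {Bracket,Housing} -> Base = 3*3 = 9, Widget = 3*4 = 12.
Iteration 3: no further components; recursion stops.
Total rows emitted: 5.

5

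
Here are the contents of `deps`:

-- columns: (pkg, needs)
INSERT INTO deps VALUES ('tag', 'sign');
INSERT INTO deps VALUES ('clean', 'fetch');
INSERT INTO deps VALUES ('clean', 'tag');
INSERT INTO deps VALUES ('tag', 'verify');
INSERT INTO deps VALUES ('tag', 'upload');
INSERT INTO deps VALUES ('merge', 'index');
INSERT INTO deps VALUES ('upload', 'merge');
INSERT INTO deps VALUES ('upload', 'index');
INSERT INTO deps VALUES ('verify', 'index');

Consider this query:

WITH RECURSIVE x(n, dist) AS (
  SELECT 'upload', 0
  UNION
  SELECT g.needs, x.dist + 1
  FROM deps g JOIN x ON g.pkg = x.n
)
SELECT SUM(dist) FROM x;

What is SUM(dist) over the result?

4

Base: (upload, dist=0).
Iteration 1: edges from {upload} -> (index, dist=1), (merge, dist=1).
Iteration 2: edges from {index,merge} -> (index, dist=2).
Iteration 3: no outgoing edges from {index}; recursion stops.
SUM(dist) = 0 + 1 + 1 + 2 = 4.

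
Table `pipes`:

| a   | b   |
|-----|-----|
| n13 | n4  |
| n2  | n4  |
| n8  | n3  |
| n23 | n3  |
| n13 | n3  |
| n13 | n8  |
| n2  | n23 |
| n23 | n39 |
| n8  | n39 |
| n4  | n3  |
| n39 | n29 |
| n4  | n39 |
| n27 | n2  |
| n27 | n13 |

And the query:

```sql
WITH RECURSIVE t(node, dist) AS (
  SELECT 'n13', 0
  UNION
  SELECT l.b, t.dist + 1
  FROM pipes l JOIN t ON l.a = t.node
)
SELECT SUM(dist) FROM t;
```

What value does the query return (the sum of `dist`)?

10

Base: (n13, dist=0).
Iteration 1: edges from {n13} -> (n3, dist=1), (n4, dist=1), (n8, dist=1).
Iteration 2: edges from {n3,n4,n8} -> (n3, dist=2), (n39, dist=2). [UNION drops 2 duplicate row(s)]
Iteration 3: edges from {n3,n39} -> (n29, dist=3).
Iteration 4: no outgoing edges from {n29}; recursion stops.
SUM(dist) = 0 + 1 + 1 + 1 + 2 + 2 + 3 = 10.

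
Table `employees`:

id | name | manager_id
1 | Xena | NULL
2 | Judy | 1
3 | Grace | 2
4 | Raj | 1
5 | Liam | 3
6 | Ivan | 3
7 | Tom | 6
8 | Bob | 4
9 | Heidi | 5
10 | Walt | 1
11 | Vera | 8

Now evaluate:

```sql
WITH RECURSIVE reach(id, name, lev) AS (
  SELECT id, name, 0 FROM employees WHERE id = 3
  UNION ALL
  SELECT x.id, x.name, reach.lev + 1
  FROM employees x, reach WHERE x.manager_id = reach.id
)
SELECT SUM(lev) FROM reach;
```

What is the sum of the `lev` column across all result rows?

6

Base: id=3 (Grace) at lev 0.
Iteration 1: rows with manager_id in {3} -> Liam (id 5, lev 1), Ivan (id 6, lev 1).
Iteration 2: rows with manager_id in {5,6} -> Tom (id 7, lev 2), Heidi (id 9, lev 2).
Iteration 3: no rows with manager_id in {7,9}; recursion stops.
SUM(lev) = 0 + 1 + 1 + 2 + 2 = 6.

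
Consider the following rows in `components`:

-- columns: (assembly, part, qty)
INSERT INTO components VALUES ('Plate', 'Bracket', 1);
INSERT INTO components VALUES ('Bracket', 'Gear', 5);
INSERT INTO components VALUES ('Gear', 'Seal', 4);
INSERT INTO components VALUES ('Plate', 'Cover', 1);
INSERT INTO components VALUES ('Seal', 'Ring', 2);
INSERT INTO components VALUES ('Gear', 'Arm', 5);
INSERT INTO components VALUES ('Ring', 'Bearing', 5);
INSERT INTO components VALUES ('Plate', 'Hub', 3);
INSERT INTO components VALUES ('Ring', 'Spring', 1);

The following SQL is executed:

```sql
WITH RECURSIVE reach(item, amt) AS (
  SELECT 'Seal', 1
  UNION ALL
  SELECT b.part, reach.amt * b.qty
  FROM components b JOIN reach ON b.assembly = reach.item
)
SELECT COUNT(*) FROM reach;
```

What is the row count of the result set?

4

Base: (Seal, amt=1).
Iteration 1: components of {Seal} -> Ring = 1*2 = 2.
Iteration 2: components of {Ring} -> Bearing = 2*5 = 10, Spring = 2*1 = 2.
Iteration 3: no further components; recursion stops.
Total rows emitted: 4.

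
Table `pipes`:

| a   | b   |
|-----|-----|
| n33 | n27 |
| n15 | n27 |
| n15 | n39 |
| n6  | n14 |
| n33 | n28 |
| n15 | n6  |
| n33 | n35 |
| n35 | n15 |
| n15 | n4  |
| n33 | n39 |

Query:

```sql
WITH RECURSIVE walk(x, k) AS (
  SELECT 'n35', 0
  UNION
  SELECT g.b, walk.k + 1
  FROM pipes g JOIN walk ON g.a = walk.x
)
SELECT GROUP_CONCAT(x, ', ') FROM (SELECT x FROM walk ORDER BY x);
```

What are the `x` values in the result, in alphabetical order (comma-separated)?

n14, n15, n27, n35, n39, n4, n6

Base: (n35, k=0).
Iteration 1: edges from {n35} -> (n15, k=1).
Iteration 2: edges from {n15} -> (n27, k=2), (n39, k=2), (n4, k=2), (n6, k=2).
Iteration 3: edges from {n27,n39,n4,n6} -> (n14, k=3).
Iteration 4: no outgoing edges from {n14}; recursion stops.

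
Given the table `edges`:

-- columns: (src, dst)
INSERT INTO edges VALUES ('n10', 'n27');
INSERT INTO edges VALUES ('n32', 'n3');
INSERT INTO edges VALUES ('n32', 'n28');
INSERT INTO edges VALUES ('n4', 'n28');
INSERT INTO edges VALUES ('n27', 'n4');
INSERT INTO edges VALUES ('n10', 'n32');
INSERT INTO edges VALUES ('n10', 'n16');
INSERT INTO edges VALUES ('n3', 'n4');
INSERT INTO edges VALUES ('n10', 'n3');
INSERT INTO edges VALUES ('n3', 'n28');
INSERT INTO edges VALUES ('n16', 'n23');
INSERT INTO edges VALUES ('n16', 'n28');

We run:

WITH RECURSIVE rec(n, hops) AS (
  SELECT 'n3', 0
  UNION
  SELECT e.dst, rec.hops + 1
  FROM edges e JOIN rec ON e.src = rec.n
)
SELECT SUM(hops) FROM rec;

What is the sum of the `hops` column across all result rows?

Base: (n3, hops=0).
Iteration 1: edges from {n3} -> (n28, hops=1), (n4, hops=1).
Iteration 2: edges from {n28,n4} -> (n28, hops=2).
Iteration 3: no outgoing edges from {n28}; recursion stops.
SUM(hops) = 0 + 1 + 1 + 2 = 4.

4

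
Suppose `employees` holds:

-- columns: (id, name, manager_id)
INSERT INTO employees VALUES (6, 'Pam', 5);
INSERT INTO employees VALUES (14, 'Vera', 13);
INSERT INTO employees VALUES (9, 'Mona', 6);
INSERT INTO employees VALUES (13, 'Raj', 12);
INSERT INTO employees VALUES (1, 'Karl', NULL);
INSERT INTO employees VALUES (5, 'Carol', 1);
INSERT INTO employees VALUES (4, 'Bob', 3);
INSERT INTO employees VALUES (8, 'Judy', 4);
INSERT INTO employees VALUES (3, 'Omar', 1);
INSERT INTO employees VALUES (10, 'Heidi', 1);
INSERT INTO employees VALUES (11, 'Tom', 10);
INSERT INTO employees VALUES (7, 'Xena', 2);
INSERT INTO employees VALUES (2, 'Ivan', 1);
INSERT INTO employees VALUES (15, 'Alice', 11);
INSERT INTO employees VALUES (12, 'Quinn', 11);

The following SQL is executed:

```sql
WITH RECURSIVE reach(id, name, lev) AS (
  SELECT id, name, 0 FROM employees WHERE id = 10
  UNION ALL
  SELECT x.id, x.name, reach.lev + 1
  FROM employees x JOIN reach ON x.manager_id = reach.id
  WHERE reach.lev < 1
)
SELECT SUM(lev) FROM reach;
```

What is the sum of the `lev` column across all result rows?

1

Base: id=10 (Heidi) at lev 0.
Iteration 1: rows with manager_id in {10} -> Tom (id 11, lev 1).
Iteration 2: lev < 1 fails for all current rows; recursion stops.
SUM(lev) = 0 + 1 = 1.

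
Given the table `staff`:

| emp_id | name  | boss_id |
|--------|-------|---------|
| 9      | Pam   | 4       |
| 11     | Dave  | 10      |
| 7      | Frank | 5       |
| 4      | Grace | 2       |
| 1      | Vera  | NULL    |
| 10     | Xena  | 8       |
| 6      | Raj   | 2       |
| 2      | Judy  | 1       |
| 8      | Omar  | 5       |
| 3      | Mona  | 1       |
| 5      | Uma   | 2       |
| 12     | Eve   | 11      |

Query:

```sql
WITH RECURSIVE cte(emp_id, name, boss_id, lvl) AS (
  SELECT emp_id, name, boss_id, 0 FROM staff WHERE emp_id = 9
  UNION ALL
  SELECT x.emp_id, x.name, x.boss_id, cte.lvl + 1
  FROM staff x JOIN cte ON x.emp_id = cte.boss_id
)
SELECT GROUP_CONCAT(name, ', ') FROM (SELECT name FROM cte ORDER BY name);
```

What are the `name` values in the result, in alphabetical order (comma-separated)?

Base: emp_id=9 (Pam), boss_id=4, lvl 0.
Iteration 1: join on emp_id=4 -> Grace (id 4, boss_id=2, lvl 1).
Iteration 2: join on emp_id=2 -> Judy (id 2, boss_id=1, lvl 2).
Iteration 3: join on emp_id=1 -> Vera (id 1, boss_id=NULL, lvl 3).
Iteration 4: boss_id is NULL; no match; recursion stops.

Grace, Judy, Pam, Vera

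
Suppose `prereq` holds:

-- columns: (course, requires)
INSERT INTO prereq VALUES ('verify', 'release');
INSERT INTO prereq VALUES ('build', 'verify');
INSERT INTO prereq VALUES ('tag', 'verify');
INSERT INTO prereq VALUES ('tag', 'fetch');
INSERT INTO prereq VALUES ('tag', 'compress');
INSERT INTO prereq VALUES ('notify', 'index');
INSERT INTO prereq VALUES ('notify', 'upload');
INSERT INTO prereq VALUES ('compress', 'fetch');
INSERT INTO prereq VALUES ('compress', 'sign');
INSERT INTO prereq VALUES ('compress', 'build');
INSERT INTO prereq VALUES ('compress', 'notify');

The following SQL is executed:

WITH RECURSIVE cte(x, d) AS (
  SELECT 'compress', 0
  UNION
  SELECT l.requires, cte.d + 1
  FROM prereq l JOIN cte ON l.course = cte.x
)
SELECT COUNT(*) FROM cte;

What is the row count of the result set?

9

Base: (compress, d=0).
Iteration 1: edges from {compress} -> (build, d=1), (fetch, d=1), (notify, d=1), (sign, d=1).
Iteration 2: edges from {build,fetch,notify,sign} -> (index, d=2), (upload, d=2), (verify, d=2).
Iteration 3: edges from {index,upload,verify} -> (release, d=3).
Iteration 4: no outgoing edges from {release}; recursion stops.
Total rows emitted: 9.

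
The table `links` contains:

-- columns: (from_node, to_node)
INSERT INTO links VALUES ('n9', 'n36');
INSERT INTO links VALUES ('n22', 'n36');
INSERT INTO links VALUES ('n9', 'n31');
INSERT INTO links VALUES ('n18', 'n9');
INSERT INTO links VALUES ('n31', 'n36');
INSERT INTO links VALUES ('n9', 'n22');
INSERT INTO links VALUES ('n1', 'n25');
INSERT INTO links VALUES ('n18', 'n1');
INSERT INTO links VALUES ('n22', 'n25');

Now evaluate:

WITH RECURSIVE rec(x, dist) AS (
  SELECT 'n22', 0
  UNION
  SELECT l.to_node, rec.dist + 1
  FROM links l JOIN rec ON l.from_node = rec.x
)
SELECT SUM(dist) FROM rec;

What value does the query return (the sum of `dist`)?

2

Base: (n22, dist=0).
Iteration 1: edges from {n22} -> (n25, dist=1), (n36, dist=1).
Iteration 2: no outgoing edges from {n25,n36}; recursion stops.
SUM(dist) = 0 + 1 + 1 = 2.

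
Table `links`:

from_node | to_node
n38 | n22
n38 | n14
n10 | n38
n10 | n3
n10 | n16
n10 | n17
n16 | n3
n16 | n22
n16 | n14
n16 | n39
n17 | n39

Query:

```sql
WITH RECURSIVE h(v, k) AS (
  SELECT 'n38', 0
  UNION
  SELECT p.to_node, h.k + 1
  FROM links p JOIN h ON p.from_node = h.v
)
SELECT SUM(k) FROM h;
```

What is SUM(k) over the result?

Base: (n38, k=0).
Iteration 1: edges from {n38} -> (n14, k=1), (n22, k=1).
Iteration 2: no outgoing edges from {n14,n22}; recursion stops.
SUM(k) = 0 + 1 + 1 = 2.

2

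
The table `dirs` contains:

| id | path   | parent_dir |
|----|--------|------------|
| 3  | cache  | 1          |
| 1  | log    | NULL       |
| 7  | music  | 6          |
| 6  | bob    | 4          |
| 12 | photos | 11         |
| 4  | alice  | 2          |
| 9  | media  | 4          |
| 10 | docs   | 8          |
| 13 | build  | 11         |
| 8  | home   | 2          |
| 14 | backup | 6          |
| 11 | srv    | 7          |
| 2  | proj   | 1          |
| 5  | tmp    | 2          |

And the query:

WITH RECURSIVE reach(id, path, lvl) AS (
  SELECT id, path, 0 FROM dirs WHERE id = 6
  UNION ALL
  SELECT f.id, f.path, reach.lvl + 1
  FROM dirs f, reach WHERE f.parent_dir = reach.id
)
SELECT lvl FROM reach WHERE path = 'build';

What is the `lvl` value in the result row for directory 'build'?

3

Base: id=6 (bob) at lvl 0.
Iteration 1: rows with parent_dir in {6} -> music (id 7, lvl 1), backup (id 14, lvl 1).
Iteration 2: rows with parent_dir in {7,14} -> srv (id 11, lvl 2).
Iteration 3: rows with parent_dir in {11} -> photos (id 12, lvl 3), build (id 13, lvl 3).
Iteration 4: no rows with parent_dir in {12,13}; recursion stops.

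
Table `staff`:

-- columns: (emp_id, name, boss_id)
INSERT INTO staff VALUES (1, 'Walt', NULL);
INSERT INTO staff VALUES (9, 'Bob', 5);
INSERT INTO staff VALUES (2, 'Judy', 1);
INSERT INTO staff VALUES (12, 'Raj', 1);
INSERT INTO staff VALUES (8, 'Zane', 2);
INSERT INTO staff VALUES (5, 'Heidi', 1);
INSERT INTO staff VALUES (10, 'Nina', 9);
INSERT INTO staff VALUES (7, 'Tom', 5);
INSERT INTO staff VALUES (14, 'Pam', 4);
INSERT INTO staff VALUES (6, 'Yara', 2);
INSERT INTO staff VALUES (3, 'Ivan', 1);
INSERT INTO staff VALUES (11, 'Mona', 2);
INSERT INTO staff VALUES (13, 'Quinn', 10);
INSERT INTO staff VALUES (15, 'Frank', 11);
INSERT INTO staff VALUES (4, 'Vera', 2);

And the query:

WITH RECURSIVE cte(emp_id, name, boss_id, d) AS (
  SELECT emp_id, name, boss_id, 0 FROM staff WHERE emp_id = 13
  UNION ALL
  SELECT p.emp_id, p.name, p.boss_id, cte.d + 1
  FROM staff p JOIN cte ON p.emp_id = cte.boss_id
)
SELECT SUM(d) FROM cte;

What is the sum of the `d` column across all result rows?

10

Base: emp_id=13 (Quinn), boss_id=10, d 0.
Iteration 1: join on emp_id=10 -> Nina (id 10, boss_id=9, d 1).
Iteration 2: join on emp_id=9 -> Bob (id 9, boss_id=5, d 2).
Iteration 3: join on emp_id=5 -> Heidi (id 5, boss_id=1, d 3).
Iteration 4: join on emp_id=1 -> Walt (id 1, boss_id=NULL, d 4).
Iteration 5: boss_id is NULL; no match; recursion stops.
SUM(d) = 0 + 1 + 2 + 3 + 4 = 10.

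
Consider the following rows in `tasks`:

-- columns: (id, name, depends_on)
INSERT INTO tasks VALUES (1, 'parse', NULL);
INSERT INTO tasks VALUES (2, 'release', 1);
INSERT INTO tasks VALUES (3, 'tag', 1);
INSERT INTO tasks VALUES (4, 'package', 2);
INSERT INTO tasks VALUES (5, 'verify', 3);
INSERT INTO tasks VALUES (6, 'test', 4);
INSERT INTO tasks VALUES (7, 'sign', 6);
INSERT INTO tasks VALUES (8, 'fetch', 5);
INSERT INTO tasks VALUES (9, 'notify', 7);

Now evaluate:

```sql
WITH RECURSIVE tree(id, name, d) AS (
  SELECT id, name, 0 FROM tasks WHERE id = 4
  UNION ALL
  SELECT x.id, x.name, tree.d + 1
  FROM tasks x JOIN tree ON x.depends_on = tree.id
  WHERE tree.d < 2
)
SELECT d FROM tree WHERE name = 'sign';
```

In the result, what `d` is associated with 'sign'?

Base: id=4 (package) at d 0.
Iteration 1: rows with depends_on in {4} -> test (id 6, d 1).
Iteration 2: rows with depends_on in {6} -> sign (id 7, d 2).
Iteration 3: d < 2 fails for all current rows; recursion stops.

2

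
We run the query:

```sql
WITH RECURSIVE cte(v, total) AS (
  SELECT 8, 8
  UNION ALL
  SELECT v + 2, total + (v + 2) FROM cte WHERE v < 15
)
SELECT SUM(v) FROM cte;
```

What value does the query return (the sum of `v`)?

Base: v=8, total=8.
Iteration 1: 8 < 15 holds -> v = 8 + 2 = 10, total = 8 + 10 = 18.
Iteration 2: 10 < 15 holds -> v = 10 + 2 = 12, total = 18 + 12 = 30.
Iteration 3: 12 < 15 holds -> v = 12 + 2 = 14, total = 30 + 14 = 44.
Iteration 4: 14 < 15 holds -> v = 14 + 2 = 16, total = 44 + 16 = 60.
Iteration 5: 16 < 15 fails; recursion stops.
SUM(v) = 8 + 10 + 12 + 14 + 16 = 60.

60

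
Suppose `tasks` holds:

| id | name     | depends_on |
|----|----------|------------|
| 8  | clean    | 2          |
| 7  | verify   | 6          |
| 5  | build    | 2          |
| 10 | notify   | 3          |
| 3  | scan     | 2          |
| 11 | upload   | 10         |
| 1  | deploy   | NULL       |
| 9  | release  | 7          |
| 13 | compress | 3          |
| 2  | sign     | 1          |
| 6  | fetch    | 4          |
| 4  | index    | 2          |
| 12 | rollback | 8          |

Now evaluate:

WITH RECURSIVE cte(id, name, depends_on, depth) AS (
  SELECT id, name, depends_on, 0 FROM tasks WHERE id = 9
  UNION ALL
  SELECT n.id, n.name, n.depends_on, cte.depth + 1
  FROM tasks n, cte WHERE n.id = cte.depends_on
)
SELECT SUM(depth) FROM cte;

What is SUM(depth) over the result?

15

Base: id=9 (release), depends_on=7, depth 0.
Iteration 1: join on id=7 -> verify (id 7, depends_on=6, depth 1).
Iteration 2: join on id=6 -> fetch (id 6, depends_on=4, depth 2).
Iteration 3: join on id=4 -> index (id 4, depends_on=2, depth 3).
Iteration 4: join on id=2 -> sign (id 2, depends_on=1, depth 4).
Iteration 5: join on id=1 -> deploy (id 1, depends_on=NULL, depth 5).
Iteration 6: depends_on is NULL; no match; recursion stops.
SUM(depth) = 0 + 1 + 2 + 3 + 4 + 5 = 15.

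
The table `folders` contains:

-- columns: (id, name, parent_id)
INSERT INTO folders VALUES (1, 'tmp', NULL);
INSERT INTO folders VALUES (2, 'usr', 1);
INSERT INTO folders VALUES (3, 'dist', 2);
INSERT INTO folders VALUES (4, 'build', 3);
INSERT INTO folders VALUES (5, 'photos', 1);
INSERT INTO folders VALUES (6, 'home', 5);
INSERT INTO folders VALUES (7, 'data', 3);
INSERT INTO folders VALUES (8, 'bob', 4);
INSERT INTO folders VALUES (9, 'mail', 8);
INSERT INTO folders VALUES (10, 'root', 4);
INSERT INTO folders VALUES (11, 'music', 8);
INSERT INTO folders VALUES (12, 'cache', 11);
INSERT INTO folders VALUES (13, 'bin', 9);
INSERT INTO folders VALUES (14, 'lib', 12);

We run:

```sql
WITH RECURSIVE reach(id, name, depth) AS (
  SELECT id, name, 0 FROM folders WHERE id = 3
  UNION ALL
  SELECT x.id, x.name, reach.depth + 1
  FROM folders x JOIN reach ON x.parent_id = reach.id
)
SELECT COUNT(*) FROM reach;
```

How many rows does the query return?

10

Base: id=3 (dist) at depth 0.
Iteration 1: rows with parent_id in {3} -> build (id 4, depth 1), data (id 7, depth 1).
Iteration 2: rows with parent_id in {4,7} -> bob (id 8, depth 2), root (id 10, depth 2).
Iteration 3: rows with parent_id in {8,10} -> mail (id 9, depth 3), music (id 11, depth 3).
Iteration 4: rows with parent_id in {9,11} -> cache (id 12, depth 4), bin (id 13, depth 4).
Iteration 5: rows with parent_id in {12,13} -> lib (id 14, depth 5).
Iteration 6: no rows with parent_id in {14}; recursion stops.
Total rows emitted: 10.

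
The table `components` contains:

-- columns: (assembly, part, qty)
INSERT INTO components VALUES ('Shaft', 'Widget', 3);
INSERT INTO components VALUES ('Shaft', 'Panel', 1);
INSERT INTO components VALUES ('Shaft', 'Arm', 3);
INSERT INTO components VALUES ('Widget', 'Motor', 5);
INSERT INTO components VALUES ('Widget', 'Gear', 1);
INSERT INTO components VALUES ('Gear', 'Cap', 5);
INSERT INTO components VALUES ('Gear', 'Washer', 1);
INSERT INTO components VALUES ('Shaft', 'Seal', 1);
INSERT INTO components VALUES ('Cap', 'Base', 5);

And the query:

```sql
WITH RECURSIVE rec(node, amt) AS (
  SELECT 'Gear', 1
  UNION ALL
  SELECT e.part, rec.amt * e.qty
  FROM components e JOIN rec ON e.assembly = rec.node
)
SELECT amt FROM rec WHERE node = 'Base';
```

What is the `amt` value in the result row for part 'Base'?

25

Base: (Gear, amt=1).
Iteration 1: components of {Gear} -> Cap = 1*5 = 5, Washer = 1*1 = 1.
Iteration 2: components of {Cap,Washer} -> Base = 5*5 = 25.
Iteration 3: no further components; recursion stops.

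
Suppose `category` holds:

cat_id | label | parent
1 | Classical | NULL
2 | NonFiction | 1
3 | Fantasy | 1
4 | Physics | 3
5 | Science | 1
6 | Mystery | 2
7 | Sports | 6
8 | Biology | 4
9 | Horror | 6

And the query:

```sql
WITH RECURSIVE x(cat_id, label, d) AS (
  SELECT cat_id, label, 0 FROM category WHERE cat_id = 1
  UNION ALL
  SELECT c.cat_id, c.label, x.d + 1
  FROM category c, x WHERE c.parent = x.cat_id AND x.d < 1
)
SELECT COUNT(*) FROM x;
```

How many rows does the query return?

4

Base: cat_id=1 (Classical) at d 0.
Iteration 1: rows with parent in {1} -> NonFiction (id 2, d 1), Fantasy (id 3, d 1), Science (id 5, d 1).
Iteration 2: d < 1 fails for all current rows; recursion stops.
Total rows emitted: 4.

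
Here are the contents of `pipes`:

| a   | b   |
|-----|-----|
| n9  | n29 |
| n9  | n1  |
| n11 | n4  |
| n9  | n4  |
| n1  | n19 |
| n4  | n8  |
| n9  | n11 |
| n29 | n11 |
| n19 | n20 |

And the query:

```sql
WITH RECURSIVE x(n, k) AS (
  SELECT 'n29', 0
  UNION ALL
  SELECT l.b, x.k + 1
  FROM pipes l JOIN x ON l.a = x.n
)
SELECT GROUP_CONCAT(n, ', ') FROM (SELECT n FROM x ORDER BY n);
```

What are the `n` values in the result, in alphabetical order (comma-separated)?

n11, n29, n4, n8

Base: (n29, k=0).
Iteration 1: edges from {n29} -> (n11, k=1).
Iteration 2: edges from {n11} -> (n4, k=2).
Iteration 3: edges from {n4} -> (n8, k=3).
Iteration 4: no outgoing edges from {n8}; recursion stops.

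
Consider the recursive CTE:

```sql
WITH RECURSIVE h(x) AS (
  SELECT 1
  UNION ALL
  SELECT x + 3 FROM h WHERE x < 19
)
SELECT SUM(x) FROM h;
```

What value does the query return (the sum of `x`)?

70

Base: x=1.
Iteration 1: 1 < 19 holds -> x = 1 + 3 = 4.
Iteration 2: 4 < 19 holds -> x = 4 + 3 = 7.
Iteration 3: 7 < 19 holds -> x = 7 + 3 = 10.
Iteration 4: 10 < 19 holds -> x = 10 + 3 = 13.
Iteration 5: 13 < 19 holds -> x = 13 + 3 = 16.
Iteration 6: 16 < 19 holds -> x = 16 + 3 = 19.
Iteration 7: 19 < 19 fails; recursion stops.
SUM(x) = 1 + 4 + 7 + 10 + 13 + 16 + 19 = 70.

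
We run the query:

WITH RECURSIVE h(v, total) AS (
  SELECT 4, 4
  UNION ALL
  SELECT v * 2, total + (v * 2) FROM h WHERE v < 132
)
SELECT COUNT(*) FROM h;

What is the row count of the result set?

7

Base: v=4, total=4.
Iteration 1: 4 < 132 holds -> v = 4 * 2 = 8, total = 4 + 8 = 12.
Iteration 2: 8 < 132 holds -> v = 8 * 2 = 16, total = 12 + 16 = 28.
Iteration 3: 16 < 132 holds -> v = 16 * 2 = 32, total = 28 + 32 = 60.
Iteration 4: 32 < 132 holds -> v = 32 * 2 = 64, total = 60 + 64 = 124.
Iteration 5: 64 < 132 holds -> v = 64 * 2 = 128, total = 124 + 128 = 252.
Iteration 6: 128 < 132 holds -> v = 128 * 2 = 256, total = 252 + 256 = 508.
Iteration 7: 256 < 132 fails; recursion stops.
Total rows emitted: 7.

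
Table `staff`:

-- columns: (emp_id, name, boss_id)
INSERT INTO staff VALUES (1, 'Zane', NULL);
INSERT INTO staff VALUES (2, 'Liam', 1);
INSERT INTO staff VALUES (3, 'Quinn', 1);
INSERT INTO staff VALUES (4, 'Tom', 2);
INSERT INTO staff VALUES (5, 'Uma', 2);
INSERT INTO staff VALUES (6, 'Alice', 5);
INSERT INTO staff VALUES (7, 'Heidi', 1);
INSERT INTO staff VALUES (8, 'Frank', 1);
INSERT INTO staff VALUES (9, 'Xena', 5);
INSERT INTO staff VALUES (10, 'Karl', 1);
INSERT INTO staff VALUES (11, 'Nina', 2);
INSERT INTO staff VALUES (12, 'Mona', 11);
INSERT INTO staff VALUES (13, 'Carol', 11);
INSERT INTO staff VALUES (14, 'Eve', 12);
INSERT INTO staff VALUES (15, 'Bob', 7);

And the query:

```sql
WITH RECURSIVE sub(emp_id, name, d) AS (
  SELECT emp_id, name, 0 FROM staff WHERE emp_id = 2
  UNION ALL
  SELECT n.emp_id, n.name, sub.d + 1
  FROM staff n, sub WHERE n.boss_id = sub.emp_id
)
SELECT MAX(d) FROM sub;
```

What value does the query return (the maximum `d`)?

3

Base: emp_id=2 (Liam) at d 0.
Iteration 1: rows with boss_id in {2} -> Tom (id 4, d 1), Uma (id 5, d 1), Nina (id 11, d 1).
Iteration 2: rows with boss_id in {4,5,11} -> Alice (id 6, d 2), Xena (id 9, d 2), Mona (id 12, d 2), Carol (id 13, d 2).
Iteration 3: rows with boss_id in {6,9,12,13} -> Eve (id 14, d 3).
Iteration 4: no rows with boss_id in {14}; recursion stops.
d values: 0, 1, 1, 1, 2, 2, 2, 2, 3; the maximum is 3.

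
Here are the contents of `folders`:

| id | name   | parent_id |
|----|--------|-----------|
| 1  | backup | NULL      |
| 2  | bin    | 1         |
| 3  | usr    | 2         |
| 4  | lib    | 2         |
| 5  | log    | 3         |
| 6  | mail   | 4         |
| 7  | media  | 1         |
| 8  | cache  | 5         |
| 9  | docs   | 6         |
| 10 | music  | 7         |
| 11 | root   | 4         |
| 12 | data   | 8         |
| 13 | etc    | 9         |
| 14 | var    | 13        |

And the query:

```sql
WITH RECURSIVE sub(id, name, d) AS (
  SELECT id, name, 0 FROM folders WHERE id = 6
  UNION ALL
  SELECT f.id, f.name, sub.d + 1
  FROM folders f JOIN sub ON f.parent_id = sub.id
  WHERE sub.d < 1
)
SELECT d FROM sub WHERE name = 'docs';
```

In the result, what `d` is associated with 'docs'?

1

Base: id=6 (mail) at d 0.
Iteration 1: rows with parent_id in {6} -> docs (id 9, d 1).
Iteration 2: d < 1 fails for all current rows; recursion stops.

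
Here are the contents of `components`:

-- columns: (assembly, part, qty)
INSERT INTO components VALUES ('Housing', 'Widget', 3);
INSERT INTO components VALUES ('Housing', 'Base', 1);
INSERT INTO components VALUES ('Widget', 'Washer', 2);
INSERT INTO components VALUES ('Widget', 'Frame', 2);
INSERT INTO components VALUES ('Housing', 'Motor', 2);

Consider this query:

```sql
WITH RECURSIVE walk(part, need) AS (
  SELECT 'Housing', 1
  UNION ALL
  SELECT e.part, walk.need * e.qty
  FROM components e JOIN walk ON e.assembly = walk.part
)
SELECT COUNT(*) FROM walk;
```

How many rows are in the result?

6

Base: (Housing, need=1).
Iteration 1: components of {Housing} -> Base = 1*1 = 1, Motor = 1*2 = 2, Widget = 1*3 = 3.
Iteration 2: components of {Base,Motor,Widget} -> Frame = 3*2 = 6, Washer = 3*2 = 6.
Iteration 3: no further components; recursion stops.
Total rows emitted: 6.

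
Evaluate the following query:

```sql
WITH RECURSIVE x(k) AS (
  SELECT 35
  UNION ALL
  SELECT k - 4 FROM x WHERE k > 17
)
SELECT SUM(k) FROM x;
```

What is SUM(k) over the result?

150

Base: k=35.
Iteration 1: 35 > 17 holds -> k = 35 - 4 = 31.
Iteration 2: 31 > 17 holds -> k = 31 - 4 = 27.
Iteration 3: 27 > 17 holds -> k = 27 - 4 = 23.
Iteration 4: 23 > 17 holds -> k = 23 - 4 = 19.
Iteration 5: 19 > 17 holds -> k = 19 - 4 = 15.
Iteration 6: 15 > 17 fails; recursion stops.
SUM(k) = 35 + 31 + 27 + 23 + 19 + 15 = 150.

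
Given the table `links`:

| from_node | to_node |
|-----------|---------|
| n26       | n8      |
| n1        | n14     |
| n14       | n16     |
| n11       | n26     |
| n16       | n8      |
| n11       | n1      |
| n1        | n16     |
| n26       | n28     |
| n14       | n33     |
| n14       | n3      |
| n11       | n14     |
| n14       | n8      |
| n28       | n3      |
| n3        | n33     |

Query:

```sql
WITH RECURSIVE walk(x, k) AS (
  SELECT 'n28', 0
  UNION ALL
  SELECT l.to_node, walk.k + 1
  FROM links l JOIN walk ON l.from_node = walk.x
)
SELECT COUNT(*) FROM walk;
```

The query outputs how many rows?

3

Base: (n28, k=0).
Iteration 1: edges from {n28} -> (n3, k=1).
Iteration 2: edges from {n3} -> (n33, k=2).
Iteration 3: no outgoing edges from {n33}; recursion stops.
Total rows emitted: 3.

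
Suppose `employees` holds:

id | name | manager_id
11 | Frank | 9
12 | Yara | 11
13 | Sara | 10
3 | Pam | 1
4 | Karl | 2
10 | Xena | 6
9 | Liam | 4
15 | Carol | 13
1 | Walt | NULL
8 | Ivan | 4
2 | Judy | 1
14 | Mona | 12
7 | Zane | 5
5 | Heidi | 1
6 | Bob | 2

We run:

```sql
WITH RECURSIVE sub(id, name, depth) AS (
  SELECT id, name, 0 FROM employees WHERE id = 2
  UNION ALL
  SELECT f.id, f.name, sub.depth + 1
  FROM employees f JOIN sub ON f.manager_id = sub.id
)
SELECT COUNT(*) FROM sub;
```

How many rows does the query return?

Base: id=2 (Judy) at depth 0.
Iteration 1: rows with manager_id in {2} -> Karl (id 4, depth 1), Bob (id 6, depth 1).
Iteration 2: rows with manager_id in {4,6} -> Ivan (id 8, depth 2), Liam (id 9, depth 2), Xena (id 10, depth 2).
Iteration 3: rows with manager_id in {8,9,10} -> Frank (id 11, depth 3), Sara (id 13, depth 3).
Iteration 4: rows with manager_id in {11,13} -> Yara (id 12, depth 4), Carol (id 15, depth 4).
Iteration 5: rows with manager_id in {12,15} -> Mona (id 14, depth 5).
Iteration 6: no rows with manager_id in {14}; recursion stops.
Total rows emitted: 11.

11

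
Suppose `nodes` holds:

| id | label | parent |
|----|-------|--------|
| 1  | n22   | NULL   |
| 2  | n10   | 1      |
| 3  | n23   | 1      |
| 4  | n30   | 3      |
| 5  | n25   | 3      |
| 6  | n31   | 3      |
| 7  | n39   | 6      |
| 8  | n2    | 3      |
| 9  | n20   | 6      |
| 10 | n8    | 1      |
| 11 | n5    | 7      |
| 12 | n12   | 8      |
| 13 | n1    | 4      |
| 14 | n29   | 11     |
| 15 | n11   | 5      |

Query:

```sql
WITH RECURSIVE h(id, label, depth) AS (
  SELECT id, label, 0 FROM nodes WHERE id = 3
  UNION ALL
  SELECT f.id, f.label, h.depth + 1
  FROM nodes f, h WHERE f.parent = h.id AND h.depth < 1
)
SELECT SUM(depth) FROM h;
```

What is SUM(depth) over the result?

Base: id=3 (n23) at depth 0.
Iteration 1: rows with parent in {3} -> n30 (id 4, depth 1), n25 (id 5, depth 1), n31 (id 6, depth 1), n2 (id 8, depth 1).
Iteration 2: depth < 1 fails for all current rows; recursion stops.
SUM(depth) = 0 + 1 + 1 + 1 + 1 = 4.

4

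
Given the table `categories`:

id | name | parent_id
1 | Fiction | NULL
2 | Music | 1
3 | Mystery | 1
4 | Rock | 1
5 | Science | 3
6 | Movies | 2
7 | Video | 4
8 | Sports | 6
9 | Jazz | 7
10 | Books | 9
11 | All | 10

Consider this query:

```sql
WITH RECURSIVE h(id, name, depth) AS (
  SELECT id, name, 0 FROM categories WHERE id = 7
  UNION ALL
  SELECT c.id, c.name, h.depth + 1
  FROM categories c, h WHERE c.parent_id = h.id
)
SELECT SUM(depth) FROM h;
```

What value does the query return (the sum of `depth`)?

6

Base: id=7 (Video) at depth 0.
Iteration 1: rows with parent_id in {7} -> Jazz (id 9, depth 1).
Iteration 2: rows with parent_id in {9} -> Books (id 10, depth 2).
Iteration 3: rows with parent_id in {10} -> All (id 11, depth 3).
Iteration 4: no rows with parent_id in {11}; recursion stops.
SUM(depth) = 0 + 1 + 2 + 3 = 6.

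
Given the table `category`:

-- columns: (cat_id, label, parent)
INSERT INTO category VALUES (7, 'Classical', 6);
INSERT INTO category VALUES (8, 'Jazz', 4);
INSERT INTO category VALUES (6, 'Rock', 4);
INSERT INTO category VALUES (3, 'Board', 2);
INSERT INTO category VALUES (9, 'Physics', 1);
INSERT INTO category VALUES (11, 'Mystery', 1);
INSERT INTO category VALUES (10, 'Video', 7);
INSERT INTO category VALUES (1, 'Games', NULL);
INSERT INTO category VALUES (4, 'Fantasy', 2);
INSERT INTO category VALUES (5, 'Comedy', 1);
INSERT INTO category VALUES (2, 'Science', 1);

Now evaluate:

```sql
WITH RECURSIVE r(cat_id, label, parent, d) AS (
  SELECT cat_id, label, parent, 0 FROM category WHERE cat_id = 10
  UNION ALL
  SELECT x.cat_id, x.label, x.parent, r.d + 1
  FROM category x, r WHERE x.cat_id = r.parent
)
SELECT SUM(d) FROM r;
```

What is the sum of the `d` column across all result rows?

Base: cat_id=10 (Video), parent=7, d 0.
Iteration 1: join on cat_id=7 -> Classical (id 7, parent=6, d 1).
Iteration 2: join on cat_id=6 -> Rock (id 6, parent=4, d 2).
Iteration 3: join on cat_id=4 -> Fantasy (id 4, parent=2, d 3).
Iteration 4: join on cat_id=2 -> Science (id 2, parent=1, d 4).
Iteration 5: join on cat_id=1 -> Games (id 1, parent=NULL, d 5).
Iteration 6: parent is NULL; no match; recursion stops.
SUM(d) = 0 + 1 + 2 + 3 + 4 + 5 = 15.

15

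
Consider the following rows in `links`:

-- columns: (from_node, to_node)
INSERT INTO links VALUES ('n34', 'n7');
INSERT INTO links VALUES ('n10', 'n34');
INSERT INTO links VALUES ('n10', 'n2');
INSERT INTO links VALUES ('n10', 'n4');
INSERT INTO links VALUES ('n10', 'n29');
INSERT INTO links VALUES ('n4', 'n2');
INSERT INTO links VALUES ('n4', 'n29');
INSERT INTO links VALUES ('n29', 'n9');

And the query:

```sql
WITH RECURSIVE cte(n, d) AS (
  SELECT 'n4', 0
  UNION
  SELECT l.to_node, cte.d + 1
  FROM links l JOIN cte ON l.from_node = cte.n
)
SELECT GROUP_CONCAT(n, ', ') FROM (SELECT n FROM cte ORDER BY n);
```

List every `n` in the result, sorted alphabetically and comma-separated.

n2, n29, n4, n9

Base: (n4, d=0).
Iteration 1: edges from {n4} -> (n2, d=1), (n29, d=1).
Iteration 2: edges from {n2,n29} -> (n9, d=2).
Iteration 3: no outgoing edges from {n9}; recursion stops.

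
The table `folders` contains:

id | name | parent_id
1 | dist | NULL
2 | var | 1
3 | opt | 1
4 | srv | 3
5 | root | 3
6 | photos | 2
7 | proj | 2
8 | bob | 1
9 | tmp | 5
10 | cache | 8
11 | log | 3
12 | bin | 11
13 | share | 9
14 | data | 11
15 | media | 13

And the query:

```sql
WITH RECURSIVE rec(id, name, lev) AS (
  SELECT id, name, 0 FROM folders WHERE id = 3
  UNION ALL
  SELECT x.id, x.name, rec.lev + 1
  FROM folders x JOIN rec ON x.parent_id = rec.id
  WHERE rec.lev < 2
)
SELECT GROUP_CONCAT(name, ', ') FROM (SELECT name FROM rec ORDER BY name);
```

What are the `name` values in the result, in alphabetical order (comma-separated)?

Base: id=3 (opt) at lev 0.
Iteration 1: rows with parent_id in {3} -> srv (id 4, lev 1), root (id 5, lev 1), log (id 11, lev 1).
Iteration 2: rows with parent_id in {4,5,11} -> tmp (id 9, lev 2), bin (id 12, lev 2), data (id 14, lev 2).
Iteration 3: lev < 2 fails for all current rows; recursion stops.

bin, data, log, opt, root, srv, tmp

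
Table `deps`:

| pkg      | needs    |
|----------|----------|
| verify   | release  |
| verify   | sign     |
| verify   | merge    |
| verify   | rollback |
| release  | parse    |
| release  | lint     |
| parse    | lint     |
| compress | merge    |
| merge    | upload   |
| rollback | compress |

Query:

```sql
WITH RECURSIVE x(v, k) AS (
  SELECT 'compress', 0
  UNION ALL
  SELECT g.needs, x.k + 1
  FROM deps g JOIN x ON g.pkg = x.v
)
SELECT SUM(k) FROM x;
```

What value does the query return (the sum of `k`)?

3

Base: (compress, k=0).
Iteration 1: edges from {compress} -> (merge, k=1).
Iteration 2: edges from {merge} -> (upload, k=2).
Iteration 3: no outgoing edges from {upload}; recursion stops.
SUM(k) = 0 + 1 + 2 = 3.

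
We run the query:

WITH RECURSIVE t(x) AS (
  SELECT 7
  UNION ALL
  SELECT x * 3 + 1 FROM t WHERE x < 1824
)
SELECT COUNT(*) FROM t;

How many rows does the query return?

7

Base: x=7.
Iteration 1: 7 < 1824 holds -> x = 7 * 3 + 1 = 22.
Iteration 2: 22 < 1824 holds -> x = 22 * 3 + 1 = 67.
Iteration 3: 67 < 1824 holds -> x = 67 * 3 + 1 = 202.
Iteration 4: 202 < 1824 holds -> x = 202 * 3 + 1 = 607.
Iteration 5: 607 < 1824 holds -> x = 607 * 3 + 1 = 1822.
Iteration 6: 1822 < 1824 holds -> x = 1822 * 3 + 1 = 5467.
Iteration 7: 5467 < 1824 fails; recursion stops.
Total rows emitted: 7.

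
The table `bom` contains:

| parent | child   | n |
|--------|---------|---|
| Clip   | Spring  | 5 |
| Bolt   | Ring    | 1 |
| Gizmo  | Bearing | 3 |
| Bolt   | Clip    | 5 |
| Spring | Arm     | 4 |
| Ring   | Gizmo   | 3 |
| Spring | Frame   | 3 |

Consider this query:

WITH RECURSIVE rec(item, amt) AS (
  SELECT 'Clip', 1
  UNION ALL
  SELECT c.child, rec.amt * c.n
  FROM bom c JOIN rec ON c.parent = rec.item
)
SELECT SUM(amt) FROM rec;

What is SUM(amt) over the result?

Base: (Clip, amt=1).
Iteration 1: components of {Clip} -> Spring = 1*5 = 5.
Iteration 2: components of {Spring} -> Arm = 5*4 = 20, Frame = 5*3 = 15.
Iteration 3: no further components; recursion stops.
SUM(amt) = 1 + 5 + 20 + 15 = 41.

41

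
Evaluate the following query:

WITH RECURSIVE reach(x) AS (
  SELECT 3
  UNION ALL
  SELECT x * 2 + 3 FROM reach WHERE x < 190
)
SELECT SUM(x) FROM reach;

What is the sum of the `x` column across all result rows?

Base: x=3.
Iteration 1: 3 < 190 holds -> x = 3 * 2 + 3 = 9.
Iteration 2: 9 < 190 holds -> x = 9 * 2 + 3 = 21.
Iteration 3: 21 < 190 holds -> x = 21 * 2 + 3 = 45.
Iteration 4: 45 < 190 holds -> x = 45 * 2 + 3 = 93.
Iteration 5: 93 < 190 holds -> x = 93 * 2 + 3 = 189.
Iteration 6: 189 < 190 holds -> x = 189 * 2 + 3 = 381.
Iteration 7: 381 < 190 fails; recursion stops.
SUM(x) = 3 + 9 + 21 + 45 + 93 + 189 + 381 = 741.

741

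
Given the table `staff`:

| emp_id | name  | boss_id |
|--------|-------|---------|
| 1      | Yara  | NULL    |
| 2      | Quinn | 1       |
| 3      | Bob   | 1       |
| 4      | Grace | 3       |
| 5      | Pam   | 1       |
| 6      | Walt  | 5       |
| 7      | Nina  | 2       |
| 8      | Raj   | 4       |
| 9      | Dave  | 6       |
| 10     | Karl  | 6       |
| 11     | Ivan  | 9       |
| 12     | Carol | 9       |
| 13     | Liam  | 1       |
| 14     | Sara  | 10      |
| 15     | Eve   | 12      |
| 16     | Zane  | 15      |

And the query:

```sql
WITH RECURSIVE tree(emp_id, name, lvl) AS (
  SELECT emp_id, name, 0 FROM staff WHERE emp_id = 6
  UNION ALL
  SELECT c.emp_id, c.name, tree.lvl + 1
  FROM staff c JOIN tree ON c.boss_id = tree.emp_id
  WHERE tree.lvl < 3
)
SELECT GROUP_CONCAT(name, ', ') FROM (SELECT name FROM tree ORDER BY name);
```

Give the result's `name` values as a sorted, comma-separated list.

Base: emp_id=6 (Walt) at lvl 0.
Iteration 1: rows with boss_id in {6} -> Dave (id 9, lvl 1), Karl (id 10, lvl 1).
Iteration 2: rows with boss_id in {9,10} -> Ivan (id 11, lvl 2), Carol (id 12, lvl 2), Sara (id 14, lvl 2).
Iteration 3: rows with boss_id in {11,12,14} -> Eve (id 15, lvl 3).
Iteration 4: lvl < 3 fails for all current rows; recursion stops.

Carol, Dave, Eve, Ivan, Karl, Sara, Walt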